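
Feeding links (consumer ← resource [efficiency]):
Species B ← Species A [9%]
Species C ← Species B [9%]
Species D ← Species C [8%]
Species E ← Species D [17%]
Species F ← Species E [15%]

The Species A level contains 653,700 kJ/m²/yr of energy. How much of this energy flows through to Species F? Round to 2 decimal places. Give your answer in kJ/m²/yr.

10.80 kJ/m²/yr

Species B: 653700 × 0.09 = 58833 kJ/m²/yr
Species C: 58833 × 0.09 = 5294.97 kJ/m²/yr
Species D: 5294.97 × 0.08 = 423.5976 kJ/m²/yr
Species E: 423.5976 × 0.17 = 72.011592 kJ/m²/yr
Species F: 72.011592 × 0.15 = 10.8017388 kJ/m²/yr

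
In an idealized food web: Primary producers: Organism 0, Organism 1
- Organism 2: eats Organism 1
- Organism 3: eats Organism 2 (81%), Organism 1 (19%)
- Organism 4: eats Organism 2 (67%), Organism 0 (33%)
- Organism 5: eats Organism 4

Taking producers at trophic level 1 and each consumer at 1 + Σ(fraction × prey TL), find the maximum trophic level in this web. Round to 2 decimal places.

3.67

Organism 2: 1 + 1 = 2
Organism 3: 1 + (0.81×2 + 0.19×1) = 2.81
Organism 4: 1 + (0.67×2 + 0.33×1) = 2.67
Organism 5: 1 + 2.67 = 3.67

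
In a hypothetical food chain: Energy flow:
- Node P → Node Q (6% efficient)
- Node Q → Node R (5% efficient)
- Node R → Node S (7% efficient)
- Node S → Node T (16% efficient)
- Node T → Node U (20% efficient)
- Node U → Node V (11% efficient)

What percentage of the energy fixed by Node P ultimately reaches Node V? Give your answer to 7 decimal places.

Product of link efficiencies: 0.06 × 0.05 × 0.07 × 0.16 × 0.2 × 0.11 = 0.0000007392
As a percentage: 0.0000007392 × 100 = 0.0000739%

0.0000739%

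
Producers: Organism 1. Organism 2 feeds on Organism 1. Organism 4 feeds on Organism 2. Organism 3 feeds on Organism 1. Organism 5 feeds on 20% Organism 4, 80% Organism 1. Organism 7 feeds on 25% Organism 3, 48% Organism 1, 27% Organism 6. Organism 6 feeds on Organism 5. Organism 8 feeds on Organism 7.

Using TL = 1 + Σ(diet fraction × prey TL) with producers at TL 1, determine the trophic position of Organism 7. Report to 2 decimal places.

Organism 2: 1 + 1 = 2
Organism 3: 1 + 1 = 2
Organism 4: 1 + 2 = 3
Organism 5: 1 + (0.2×3 + 0.8×1) = 2.4
Organism 6: 1 + 2.4 = 3.4
Organism 7: 1 + (0.25×2 + 0.48×1 + 0.27×3.4) = 2.898
Organism 8: 1 + 2.898 = 3.898

2.90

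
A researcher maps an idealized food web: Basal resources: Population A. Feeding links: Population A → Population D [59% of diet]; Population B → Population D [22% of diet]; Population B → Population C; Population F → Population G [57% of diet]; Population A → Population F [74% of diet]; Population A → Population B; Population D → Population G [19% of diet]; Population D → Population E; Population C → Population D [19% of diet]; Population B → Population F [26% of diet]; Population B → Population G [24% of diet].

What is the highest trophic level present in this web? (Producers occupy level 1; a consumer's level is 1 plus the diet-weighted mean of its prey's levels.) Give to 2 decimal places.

Population B: 1 + 1 = 2
Population C: 1 + 2 = 3
Population D: 1 + (0.59×1 + 0.22×2 + 0.19×3) = 2.6
Population E: 1 + 2.6 = 3.6
Population F: 1 + (0.26×2 + 0.74×1) = 2.26
Population G: 1 + (0.24×2 + 0.57×2.26 + 0.19×2.6) = 3.2622

3.60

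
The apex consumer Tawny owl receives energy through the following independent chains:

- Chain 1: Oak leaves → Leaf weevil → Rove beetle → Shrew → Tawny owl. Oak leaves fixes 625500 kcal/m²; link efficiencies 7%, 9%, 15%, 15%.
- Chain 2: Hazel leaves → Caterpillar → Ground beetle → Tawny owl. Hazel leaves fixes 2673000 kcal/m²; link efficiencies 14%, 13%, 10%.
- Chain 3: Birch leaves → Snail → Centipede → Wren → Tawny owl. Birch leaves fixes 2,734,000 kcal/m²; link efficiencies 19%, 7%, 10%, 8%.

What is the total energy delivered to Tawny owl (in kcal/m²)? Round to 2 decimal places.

5244.42 kcal/m²

Chain 1: 625500 × 0.07 × 0.09 × 0.15 × 0.15 = 88.664625 kcal/m²
Chain 2: 2673000 × 0.14 × 0.13 × 0.1 = 4864.86 kcal/m²
Chain 3: 2734000 × 0.19 × 0.07 × 0.1 × 0.08 = 290.8976 kcal/m²
Total at Tawny owl: 88.664625 + 4864.86 + 290.8976 = 5244.422225 kcal/m²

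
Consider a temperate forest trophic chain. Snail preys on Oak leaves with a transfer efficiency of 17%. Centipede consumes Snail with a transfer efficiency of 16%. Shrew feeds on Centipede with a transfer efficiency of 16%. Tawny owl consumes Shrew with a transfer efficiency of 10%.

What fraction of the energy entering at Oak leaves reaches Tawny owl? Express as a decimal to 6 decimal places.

0.000435

Product of link efficiencies: 0.17 × 0.16 × 0.16 × 0.1 = 0.0004352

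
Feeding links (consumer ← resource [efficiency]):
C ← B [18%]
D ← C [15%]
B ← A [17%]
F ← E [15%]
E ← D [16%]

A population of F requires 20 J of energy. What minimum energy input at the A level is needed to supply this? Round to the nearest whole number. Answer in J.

181554 J

Cumulative transfer efficiency: 0.17 × 0.18 × 0.15 × 0.16 × 0.15 = 0.00011016
A energy = 20 / 0.00011016 = 181554 J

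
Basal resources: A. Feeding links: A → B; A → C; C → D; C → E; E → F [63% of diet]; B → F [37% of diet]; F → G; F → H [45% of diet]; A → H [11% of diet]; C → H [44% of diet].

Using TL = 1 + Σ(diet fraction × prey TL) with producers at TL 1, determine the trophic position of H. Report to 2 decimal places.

B: 1 + 1 = 2
C: 1 + 1 = 2
D: 1 + 2 = 3
E: 1 + 2 = 3
F: 1 + (0.63×3 + 0.37×2) = 3.63
G: 1 + 3.63 = 4.63
H: 1 + (0.45×3.63 + 0.11×1 + 0.44×2) = 3.6235

3.62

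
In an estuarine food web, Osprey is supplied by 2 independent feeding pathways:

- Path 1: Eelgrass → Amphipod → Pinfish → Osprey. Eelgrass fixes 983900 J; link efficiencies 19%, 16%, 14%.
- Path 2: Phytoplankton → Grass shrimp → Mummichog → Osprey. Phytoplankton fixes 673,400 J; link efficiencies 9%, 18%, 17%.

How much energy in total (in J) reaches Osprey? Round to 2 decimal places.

6042.02 J

Path 1: 983900 × 0.19 × 0.16 × 0.14 = 4187.4784 J
Path 2: 673400 × 0.09 × 0.18 × 0.17 = 1854.5436 J
Total at Osprey: 4187.4784 + 1854.5436 = 6042.022 J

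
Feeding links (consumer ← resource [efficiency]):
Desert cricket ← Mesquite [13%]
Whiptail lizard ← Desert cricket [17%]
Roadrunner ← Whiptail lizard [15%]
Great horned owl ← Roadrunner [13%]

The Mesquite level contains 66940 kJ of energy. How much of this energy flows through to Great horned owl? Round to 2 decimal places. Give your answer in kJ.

Desert cricket: 66940 × 0.13 = 8702.2 kJ
Whiptail lizard: 8702.2 × 0.17 = 1479.374 kJ
Roadrunner: 1479.374 × 0.15 = 221.9061 kJ
Great horned owl: 221.9061 × 0.13 = 28.847793 kJ

28.85 kJ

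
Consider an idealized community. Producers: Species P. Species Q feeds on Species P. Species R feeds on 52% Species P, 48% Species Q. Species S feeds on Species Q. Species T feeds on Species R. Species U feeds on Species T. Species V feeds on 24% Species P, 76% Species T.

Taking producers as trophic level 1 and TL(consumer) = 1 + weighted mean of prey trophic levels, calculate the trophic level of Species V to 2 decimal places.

Species Q: 1 + 1 = 2
Species R: 1 + (0.52×1 + 0.48×2) = 2.48
Species S: 1 + 2 = 3
Species T: 1 + 2.48 = 3.48
Species U: 1 + 3.48 = 4.48
Species V: 1 + (0.24×1 + 0.76×3.48) = 3.8848

3.88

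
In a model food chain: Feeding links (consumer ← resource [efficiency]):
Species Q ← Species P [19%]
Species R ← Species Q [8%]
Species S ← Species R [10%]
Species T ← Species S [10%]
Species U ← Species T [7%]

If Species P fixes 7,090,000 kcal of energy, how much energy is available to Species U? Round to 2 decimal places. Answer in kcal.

75.44 kcal

Species Q: 7090000 × 0.19 = 1347100 kcal
Species R: 1347100 × 0.08 = 107768 kcal
Species S: 107768 × 0.1 = 10776.8 kcal
Species T: 10776.8 × 0.1 = 1077.68 kcal
Species U: 1077.68 × 0.07 = 75.4376 kcal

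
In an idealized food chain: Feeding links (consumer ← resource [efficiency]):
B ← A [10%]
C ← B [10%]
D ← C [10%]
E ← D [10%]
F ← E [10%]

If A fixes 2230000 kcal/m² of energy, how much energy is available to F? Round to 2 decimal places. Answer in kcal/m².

B: 2230000 × 0.1 = 223000 kcal/m²
C: 223000 × 0.1 = 22300 kcal/m²
D: 22300 × 0.1 = 2230 kcal/m²
E: 2230 × 0.1 = 223 kcal/m²
F: 223 × 0.1 = 22.3 kcal/m²

22.30 kcal/m²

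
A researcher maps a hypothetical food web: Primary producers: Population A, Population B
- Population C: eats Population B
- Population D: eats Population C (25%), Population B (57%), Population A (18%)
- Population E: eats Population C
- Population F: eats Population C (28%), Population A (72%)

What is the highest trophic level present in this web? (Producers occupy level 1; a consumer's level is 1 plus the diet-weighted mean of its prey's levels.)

3

Population C: 1 + 1 = 2
Population D: 1 + (0.25×2 + 0.57×1 + 0.18×1) = 2.25
Population E: 1 + 2 = 3
Population F: 1 + (0.28×2 + 0.72×1) = 2.28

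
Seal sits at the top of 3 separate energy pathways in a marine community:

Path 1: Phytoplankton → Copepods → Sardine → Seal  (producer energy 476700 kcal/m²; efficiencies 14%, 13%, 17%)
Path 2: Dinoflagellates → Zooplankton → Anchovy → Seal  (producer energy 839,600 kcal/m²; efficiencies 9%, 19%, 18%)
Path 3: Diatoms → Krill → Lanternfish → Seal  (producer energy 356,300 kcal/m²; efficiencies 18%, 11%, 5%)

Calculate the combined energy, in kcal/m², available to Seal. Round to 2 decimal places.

4411.94 kcal/m²

Path 1: 476700 × 0.14 × 0.13 × 0.17 = 1474.9098 kcal/m²
Path 2: 839600 × 0.09 × 0.19 × 0.18 = 2584.2888 kcal/m²
Path 3: 356300 × 0.18 × 0.11 × 0.05 = 352.737 kcal/m²
Total at Seal: 1474.9098 + 2584.2888 + 352.737 = 4411.9356 kcal/m²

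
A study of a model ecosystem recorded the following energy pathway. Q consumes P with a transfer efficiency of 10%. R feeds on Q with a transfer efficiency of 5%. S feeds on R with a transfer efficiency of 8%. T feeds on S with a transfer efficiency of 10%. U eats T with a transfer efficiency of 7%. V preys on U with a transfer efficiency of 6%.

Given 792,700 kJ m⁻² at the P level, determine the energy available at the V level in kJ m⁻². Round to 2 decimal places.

0.13 kJ m⁻²

Q: 792700 × 0.1 = 79270 kJ m⁻²
R: 79270 × 0.05 = 3963.5 kJ m⁻²
S: 3963.5 × 0.08 = 317.08 kJ m⁻²
T: 317.08 × 0.1 = 31.708 kJ m⁻²
U: 31.708 × 0.07 = 2.21956 kJ m⁻²
V: 2.21956 × 0.06 = 0.1331736 kJ m⁻²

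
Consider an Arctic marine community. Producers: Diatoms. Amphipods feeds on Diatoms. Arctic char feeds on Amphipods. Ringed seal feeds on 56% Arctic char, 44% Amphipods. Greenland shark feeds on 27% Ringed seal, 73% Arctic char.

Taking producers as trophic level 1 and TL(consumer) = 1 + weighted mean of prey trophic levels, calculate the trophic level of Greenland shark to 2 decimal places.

4.15

Amphipods: 1 + 1 = 2
Arctic char: 1 + 2 = 3
Ringed seal: 1 + (0.56×3 + 0.44×2) = 3.56
Greenland shark: 1 + (0.27×3.56 + 0.73×3) = 4.1512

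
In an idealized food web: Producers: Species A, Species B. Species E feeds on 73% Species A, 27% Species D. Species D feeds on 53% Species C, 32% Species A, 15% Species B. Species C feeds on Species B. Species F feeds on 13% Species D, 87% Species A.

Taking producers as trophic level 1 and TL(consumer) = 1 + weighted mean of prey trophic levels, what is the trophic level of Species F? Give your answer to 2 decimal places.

Species C: 1 + 1 = 2
Species D: 1 + (0.53×2 + 0.32×1 + 0.15×1) = 2.53
Species E: 1 + (0.73×1 + 0.27×2.53) = 2.4131
Species F: 1 + (0.13×2.53 + 0.87×1) = 2.1989

2.20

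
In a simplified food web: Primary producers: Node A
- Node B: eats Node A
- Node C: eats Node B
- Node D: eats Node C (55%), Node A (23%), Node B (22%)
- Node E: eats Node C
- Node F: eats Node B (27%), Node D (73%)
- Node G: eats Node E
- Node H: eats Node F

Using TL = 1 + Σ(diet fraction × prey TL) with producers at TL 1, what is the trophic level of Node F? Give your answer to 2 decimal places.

Node B: 1 + 1 = 2
Node C: 1 + 2 = 3
Node D: 1 + (0.55×3 + 0.23×1 + 0.22×2) = 3.32
Node E: 1 + 3 = 4
Node F: 1 + (0.27×2 + 0.73×3.32) = 3.9636
Node G: 1 + 4 = 5
Node H: 1 + 3.9636 = 4.9636

3.96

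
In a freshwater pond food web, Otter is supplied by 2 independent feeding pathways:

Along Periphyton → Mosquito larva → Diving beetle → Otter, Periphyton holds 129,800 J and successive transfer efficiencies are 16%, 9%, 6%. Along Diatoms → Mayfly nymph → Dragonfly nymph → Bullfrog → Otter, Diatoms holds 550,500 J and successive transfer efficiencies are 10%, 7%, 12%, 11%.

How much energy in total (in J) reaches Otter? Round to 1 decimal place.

Via Periphyton: 129800 × 0.16 × 0.09 × 0.06 = 112.1472 J
Via Diatoms: 550500 × 0.1 × 0.07 × 0.12 × 0.11 = 50.8662 J
Total at Otter: 112.1472 + 50.8662 = 163.0134 J

163.0 J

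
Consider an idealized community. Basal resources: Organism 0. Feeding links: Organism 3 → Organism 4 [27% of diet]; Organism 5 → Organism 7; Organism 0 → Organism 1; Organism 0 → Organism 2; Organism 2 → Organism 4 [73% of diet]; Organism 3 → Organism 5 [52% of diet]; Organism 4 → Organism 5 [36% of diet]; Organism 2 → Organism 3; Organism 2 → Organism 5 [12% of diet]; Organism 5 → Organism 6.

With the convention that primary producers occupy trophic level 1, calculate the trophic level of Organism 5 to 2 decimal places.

Organism 1: 1 + 1 = 2
Organism 2: 1 + 1 = 2
Organism 3: 1 + 2 = 3
Organism 4: 1 + (0.73×2 + 0.27×3) = 3.27
Organism 5: 1 + (0.52×3 + 0.36×3.27 + 0.12×2) = 3.9772
Organism 6: 1 + 3.9772 = 4.9772
Organism 7: 1 + 3.9772 = 4.9772

3.98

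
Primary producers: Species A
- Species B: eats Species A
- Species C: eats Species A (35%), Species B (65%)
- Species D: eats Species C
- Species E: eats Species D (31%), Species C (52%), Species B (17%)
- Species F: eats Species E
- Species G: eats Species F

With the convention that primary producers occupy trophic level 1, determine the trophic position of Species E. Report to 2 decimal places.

Species B: 1 + 1 = 2
Species C: 1 + (0.35×1 + 0.65×2) = 2.65
Species D: 1 + 2.65 = 3.65
Species E: 1 + (0.31×3.65 + 0.52×2.65 + 0.17×2) = 3.8495
Species F: 1 + 3.8495 = 4.8495
Species G: 1 + 4.8495 = 5.8495

3.85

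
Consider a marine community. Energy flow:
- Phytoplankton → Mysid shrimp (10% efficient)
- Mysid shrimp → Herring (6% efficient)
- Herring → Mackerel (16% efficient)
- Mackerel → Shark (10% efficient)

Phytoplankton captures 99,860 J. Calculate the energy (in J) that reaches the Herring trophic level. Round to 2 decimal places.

Mysid shrimp: 99860 × 0.1 = 9986 J
Herring: 9986 × 0.06 = 599.16 J

599.16 J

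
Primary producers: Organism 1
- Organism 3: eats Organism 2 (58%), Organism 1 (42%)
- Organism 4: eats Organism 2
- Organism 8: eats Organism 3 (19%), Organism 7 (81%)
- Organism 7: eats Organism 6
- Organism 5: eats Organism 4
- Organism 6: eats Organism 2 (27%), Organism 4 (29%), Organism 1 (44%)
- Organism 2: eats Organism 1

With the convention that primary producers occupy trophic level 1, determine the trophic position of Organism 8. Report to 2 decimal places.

4.61

Organism 2: 1 + 1 = 2
Organism 3: 1 + (0.58×2 + 0.42×1) = 2.58
Organism 4: 1 + 2 = 3
Organism 5: 1 + 3 = 4
Organism 6: 1 + (0.27×2 + 0.29×3 + 0.44×1) = 2.85
Organism 7: 1 + 2.85 = 3.85
Organism 8: 1 + (0.19×2.58 + 0.81×3.85) = 4.6087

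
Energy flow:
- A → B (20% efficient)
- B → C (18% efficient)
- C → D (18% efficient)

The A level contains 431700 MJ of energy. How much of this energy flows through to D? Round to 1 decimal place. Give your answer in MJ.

2797.4 MJ

B: 431700 × 0.2 = 86340 MJ
C: 86340 × 0.18 = 15541.2 MJ
D: 15541.2 × 0.18 = 2797.416 MJ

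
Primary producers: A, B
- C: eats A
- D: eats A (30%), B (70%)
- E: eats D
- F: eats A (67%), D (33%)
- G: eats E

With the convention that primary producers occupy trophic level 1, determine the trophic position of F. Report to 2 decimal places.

C: 1 + 1 = 2
D: 1 + (0.3×1 + 0.7×1) = 2
E: 1 + 2 = 3
F: 1 + (0.67×1 + 0.33×2) = 2.33
G: 1 + 3 = 4

2.33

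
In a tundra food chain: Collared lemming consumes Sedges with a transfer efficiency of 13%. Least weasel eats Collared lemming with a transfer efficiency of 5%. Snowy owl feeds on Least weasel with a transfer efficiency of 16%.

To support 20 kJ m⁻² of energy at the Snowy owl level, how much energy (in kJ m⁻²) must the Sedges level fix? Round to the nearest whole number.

Cumulative transfer efficiency: 0.13 × 0.05 × 0.16 = 0.00104
Sedges energy = 20 / 0.00104 = 19231 kJ m⁻²

19231 kJ m⁻²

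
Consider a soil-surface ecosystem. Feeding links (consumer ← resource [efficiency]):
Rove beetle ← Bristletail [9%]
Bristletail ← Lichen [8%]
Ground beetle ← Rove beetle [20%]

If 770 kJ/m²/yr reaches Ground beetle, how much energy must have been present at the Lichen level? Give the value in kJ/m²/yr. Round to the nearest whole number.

534722 kJ/m²/yr

Cumulative transfer efficiency: 0.08 × 0.09 × 0.2 = 0.00144
Lichen energy = 770 / 0.00144 = 534722 kJ/m²/yr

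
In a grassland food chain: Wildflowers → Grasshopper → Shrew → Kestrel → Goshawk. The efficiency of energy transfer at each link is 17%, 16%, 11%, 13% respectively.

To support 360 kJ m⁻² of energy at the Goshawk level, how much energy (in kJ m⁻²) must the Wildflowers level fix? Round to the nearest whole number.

925545 kJ m⁻²

Cumulative transfer efficiency: 0.17 × 0.16 × 0.11 × 0.13 = 0.00038896
Wildflowers energy = 360 / 0.00038896 = 925545 kJ m⁻²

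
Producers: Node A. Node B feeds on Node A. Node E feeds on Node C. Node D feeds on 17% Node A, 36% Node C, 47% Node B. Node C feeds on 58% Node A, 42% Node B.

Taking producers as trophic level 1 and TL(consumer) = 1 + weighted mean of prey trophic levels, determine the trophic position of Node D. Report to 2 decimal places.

Node B: 1 + 1 = 2
Node C: 1 + (0.58×1 + 0.42×2) = 2.42
Node D: 1 + (0.17×1 + 0.36×2.42 + 0.47×2) = 2.9812
Node E: 1 + 2.42 = 3.42

2.98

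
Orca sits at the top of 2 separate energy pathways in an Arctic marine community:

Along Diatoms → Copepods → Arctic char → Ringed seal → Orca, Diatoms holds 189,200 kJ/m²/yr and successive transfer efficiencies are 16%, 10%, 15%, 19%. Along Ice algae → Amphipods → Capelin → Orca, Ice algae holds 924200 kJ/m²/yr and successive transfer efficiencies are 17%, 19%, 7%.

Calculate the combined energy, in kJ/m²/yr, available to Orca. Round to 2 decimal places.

2175.89 kJ/m²/yr

Via Diatoms: 189200 × 0.16 × 0.1 × 0.15 × 0.19 = 86.2752 kJ/m²/yr
Via Ice algae: 924200 × 0.17 × 0.19 × 0.07 = 2089.6162 kJ/m²/yr
Total at Orca: 86.2752 + 2089.6162 = 2175.8914 kJ/m²/yr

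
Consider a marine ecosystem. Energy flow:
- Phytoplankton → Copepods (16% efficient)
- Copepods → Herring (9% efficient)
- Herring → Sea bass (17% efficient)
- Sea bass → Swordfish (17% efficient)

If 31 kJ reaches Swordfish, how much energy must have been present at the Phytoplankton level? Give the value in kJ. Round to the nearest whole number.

Cumulative transfer efficiency: 0.16 × 0.09 × 0.17 × 0.17 = 0.00041616
Phytoplankton energy = 31 / 0.00041616 = 74491 kJ

74491 kJ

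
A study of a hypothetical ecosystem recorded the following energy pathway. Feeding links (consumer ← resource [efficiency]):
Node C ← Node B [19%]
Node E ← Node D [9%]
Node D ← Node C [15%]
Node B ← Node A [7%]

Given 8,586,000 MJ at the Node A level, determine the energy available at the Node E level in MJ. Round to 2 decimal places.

Node B: 8586000 × 0.07 = 601020 MJ
Node C: 601020 × 0.19 = 114193.8 MJ
Node D: 114193.8 × 0.15 = 17129.07 MJ
Node E: 17129.07 × 0.09 = 1541.6163 MJ

1541.62 MJ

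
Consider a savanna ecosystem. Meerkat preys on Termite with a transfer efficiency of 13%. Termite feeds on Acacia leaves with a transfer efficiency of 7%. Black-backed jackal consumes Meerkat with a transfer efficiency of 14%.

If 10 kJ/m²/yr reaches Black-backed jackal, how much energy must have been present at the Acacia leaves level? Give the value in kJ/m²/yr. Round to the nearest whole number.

7849 kJ/m²/yr

Cumulative transfer efficiency: 0.07 × 0.13 × 0.14 = 0.001274
Acacia leaves energy = 10 / 0.001274 = 7849 kJ/m²/yr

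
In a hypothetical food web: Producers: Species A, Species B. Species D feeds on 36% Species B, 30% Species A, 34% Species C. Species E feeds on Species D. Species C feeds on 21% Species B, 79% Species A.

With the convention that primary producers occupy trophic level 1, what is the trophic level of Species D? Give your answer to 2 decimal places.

Species C: 1 + (0.21×1 + 0.79×1) = 2
Species D: 1 + (0.36×1 + 0.3×1 + 0.34×2) = 2.34
Species E: 1 + 2.34 = 3.34

2.34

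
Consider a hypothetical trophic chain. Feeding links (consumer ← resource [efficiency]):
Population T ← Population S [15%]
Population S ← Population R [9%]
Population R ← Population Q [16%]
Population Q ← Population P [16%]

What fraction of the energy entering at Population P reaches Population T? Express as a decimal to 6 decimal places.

0.000346

Product of link efficiencies: 0.16 × 0.16 × 0.09 × 0.15 = 0.0003456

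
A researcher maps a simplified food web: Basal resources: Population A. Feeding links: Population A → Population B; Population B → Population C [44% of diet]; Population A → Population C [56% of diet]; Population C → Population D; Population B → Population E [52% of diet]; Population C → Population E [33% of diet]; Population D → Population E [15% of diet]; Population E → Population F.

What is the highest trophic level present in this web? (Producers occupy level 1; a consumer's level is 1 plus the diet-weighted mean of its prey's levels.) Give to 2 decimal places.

Population B: 1 + 1 = 2
Population C: 1 + (0.44×2 + 0.56×1) = 2.44
Population D: 1 + 2.44 = 3.44
Population E: 1 + (0.52×2 + 0.33×2.44 + 0.15×3.44) = 3.3612
Population F: 1 + 3.3612 = 4.3612

4.36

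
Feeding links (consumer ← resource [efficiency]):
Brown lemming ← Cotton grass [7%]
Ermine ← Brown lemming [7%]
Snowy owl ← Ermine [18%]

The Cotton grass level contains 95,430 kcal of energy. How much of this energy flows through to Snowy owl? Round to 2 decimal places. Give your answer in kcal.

Brown lemming: 95430 × 0.07 = 6680.1 kcal
Ermine: 6680.1 × 0.07 = 467.607 kcal
Snowy owl: 467.607 × 0.18 = 84.16926 kcal

84.17 kcal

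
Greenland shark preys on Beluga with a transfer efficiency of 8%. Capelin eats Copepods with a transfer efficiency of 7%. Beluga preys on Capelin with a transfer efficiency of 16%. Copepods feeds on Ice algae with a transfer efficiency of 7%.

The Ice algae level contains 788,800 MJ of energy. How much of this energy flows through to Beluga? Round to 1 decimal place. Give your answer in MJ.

618.4 MJ

Copepods: 788800 × 0.07 = 55216 MJ
Capelin: 55216 × 0.07 = 3865.12 MJ
Beluga: 3865.12 × 0.16 = 618.4192 MJ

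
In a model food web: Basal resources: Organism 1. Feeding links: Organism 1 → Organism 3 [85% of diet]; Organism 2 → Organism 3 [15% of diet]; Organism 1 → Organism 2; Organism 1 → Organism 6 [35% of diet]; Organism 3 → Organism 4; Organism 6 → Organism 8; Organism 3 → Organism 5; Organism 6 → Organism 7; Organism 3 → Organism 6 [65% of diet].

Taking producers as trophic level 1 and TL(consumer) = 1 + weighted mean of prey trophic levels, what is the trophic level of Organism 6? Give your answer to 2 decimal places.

2.75

Organism 2: 1 + 1 = 2
Organism 3: 1 + (0.85×1 + 0.15×2) = 2.15
Organism 4: 1 + 2.15 = 3.15
Organism 5: 1 + 2.15 = 3.15
Organism 6: 1 + (0.65×2.15 + 0.35×1) = 2.7475
Organism 7: 1 + 2.7475 = 3.7475
Organism 8: 1 + 2.7475 = 3.7475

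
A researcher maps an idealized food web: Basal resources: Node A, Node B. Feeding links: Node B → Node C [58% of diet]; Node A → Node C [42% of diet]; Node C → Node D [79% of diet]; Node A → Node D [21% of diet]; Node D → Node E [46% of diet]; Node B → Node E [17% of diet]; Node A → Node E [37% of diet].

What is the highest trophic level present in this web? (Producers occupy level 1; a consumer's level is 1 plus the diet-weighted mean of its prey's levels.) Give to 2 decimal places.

2.82

Node C: 1 + (0.58×1 + 0.42×1) = 2
Node D: 1 + (0.79×2 + 0.21×1) = 2.79
Node E: 1 + (0.46×2.79 + 0.17×1 + 0.37×1) = 2.8234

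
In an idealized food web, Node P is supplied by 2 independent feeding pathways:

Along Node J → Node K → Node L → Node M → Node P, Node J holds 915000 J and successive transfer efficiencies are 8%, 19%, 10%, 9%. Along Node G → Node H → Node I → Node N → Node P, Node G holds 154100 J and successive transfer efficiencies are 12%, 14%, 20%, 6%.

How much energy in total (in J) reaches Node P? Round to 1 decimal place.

Via Node J: 915000 × 0.08 × 0.19 × 0.1 × 0.09 = 125.172 J
Via Node G: 154100 × 0.12 × 0.14 × 0.2 × 0.06 = 31.06656 J
Total at Node P: 125.172 + 31.06656 = 156.23856 J

156.2 J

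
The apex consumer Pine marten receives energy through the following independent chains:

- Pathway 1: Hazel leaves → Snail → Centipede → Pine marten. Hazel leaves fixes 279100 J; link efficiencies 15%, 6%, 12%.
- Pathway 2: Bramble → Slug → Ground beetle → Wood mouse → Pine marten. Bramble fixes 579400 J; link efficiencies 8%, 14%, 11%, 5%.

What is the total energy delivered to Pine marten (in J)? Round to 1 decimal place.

Pathway 1: 279100 × 0.15 × 0.06 × 0.12 = 301.428 J
Pathway 2: 579400 × 0.08 × 0.14 × 0.11 × 0.05 = 35.69104 J
Total at Pine marten: 301.428 + 35.69104 = 337.11904 J

337.1 J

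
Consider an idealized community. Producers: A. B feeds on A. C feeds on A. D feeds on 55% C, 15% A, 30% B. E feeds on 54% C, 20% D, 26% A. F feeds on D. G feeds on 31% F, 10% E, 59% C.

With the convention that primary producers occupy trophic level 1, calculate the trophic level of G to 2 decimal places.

B: 1 + 1 = 2
C: 1 + 1 = 2
D: 1 + (0.55×2 + 0.15×1 + 0.3×2) = 2.85
E: 1 + (0.54×2 + 0.2×2.85 + 0.26×1) = 2.91
F: 1 + 2.85 = 3.85
G: 1 + (0.31×3.85 + 0.1×2.91 + 0.59×2) = 3.6645

3.66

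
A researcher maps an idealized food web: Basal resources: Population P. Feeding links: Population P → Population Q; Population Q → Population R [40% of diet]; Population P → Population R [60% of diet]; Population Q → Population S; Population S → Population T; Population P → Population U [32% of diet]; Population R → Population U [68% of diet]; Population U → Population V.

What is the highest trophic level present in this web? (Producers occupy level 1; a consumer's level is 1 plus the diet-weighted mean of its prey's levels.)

Population Q: 1 + 1 = 2
Population R: 1 + (0.4×2 + 0.6×1) = 2.4
Population S: 1 + 2 = 3
Population T: 1 + 3 = 4
Population U: 1 + (0.32×1 + 0.68×2.4) = 2.952
Population V: 1 + 2.952 = 3.952

4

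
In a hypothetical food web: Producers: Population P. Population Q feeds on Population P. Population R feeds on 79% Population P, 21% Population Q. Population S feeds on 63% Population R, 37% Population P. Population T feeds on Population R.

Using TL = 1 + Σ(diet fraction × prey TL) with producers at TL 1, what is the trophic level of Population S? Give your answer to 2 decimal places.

2.76

Population Q: 1 + 1 = 2
Population R: 1 + (0.79×1 + 0.21×2) = 2.21
Population S: 1 + (0.63×2.21 + 0.37×1) = 2.7623
Population T: 1 + 2.21 = 3.21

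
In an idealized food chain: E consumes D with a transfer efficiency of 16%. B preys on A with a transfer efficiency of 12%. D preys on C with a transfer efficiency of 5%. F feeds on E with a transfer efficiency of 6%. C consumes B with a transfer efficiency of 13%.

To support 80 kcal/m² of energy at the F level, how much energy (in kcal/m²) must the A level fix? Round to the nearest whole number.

10683761 kcal/m²

Cumulative transfer efficiency: 0.12 × 0.13 × 0.05 × 0.16 × 0.06 = 0.000007488
A energy = 80 / 0.000007488 = 10683761 kcal/m²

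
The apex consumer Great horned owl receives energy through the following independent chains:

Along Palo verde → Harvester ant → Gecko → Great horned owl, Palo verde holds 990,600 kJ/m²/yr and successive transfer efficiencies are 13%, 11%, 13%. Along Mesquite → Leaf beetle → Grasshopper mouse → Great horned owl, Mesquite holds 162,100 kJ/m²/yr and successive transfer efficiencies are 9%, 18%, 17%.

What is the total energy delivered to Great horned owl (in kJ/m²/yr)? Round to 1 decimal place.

Via Palo verde: 990600 × 0.13 × 0.11 × 0.13 = 1841.5254 kJ/m²/yr
Via Mesquite: 162100 × 0.09 × 0.18 × 0.17 = 446.4234 kJ/m²/yr
Total at Great horned owl: 1841.5254 + 446.4234 = 2287.9488 kJ/m²/yr

2287.9 kJ/m²/yr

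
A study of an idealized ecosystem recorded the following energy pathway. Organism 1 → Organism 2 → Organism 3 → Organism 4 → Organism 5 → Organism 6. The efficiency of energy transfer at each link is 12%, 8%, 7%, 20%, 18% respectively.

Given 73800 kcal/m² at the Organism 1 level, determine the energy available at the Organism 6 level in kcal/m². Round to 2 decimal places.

1.79 kcal/m²

Organism 2: 73800 × 0.12 = 8856 kcal/m²
Organism 3: 8856 × 0.08 = 708.48 kcal/m²
Organism 4: 708.48 × 0.07 = 49.5936 kcal/m²
Organism 5: 49.5936 × 0.2 = 9.91872 kcal/m²
Organism 6: 9.91872 × 0.18 = 1.7853696 kcal/m²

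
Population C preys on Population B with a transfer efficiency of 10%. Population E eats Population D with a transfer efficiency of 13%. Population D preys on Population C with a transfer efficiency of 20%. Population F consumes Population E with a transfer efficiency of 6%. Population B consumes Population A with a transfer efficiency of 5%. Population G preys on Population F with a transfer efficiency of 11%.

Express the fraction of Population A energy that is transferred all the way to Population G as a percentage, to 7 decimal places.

Product of link efficiencies: 0.05 × 0.1 × 0.2 × 0.13 × 0.06 × 0.11 = 0.000000858
As a percentage: 0.000000858 × 100 = 0.0000858%

0.0000858%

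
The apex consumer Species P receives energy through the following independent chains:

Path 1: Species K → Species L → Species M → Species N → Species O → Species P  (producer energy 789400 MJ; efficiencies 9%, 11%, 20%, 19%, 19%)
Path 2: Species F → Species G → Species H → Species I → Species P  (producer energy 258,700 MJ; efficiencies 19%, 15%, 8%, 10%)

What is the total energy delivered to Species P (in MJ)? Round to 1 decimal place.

Path 1: 789400 × 0.09 × 0.11 × 0.2 × 0.19 × 0.19 = 56.4247332 MJ
Path 2: 258700 × 0.19 × 0.15 × 0.08 × 0.1 = 58.9836 MJ
Total at Species P: 56.4247332 + 58.9836 = 115.4083332 MJ

115.4 MJ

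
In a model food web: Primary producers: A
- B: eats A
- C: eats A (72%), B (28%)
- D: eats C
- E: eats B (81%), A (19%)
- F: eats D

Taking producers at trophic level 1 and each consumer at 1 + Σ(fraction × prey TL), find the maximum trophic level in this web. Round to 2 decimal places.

B: 1 + 1 = 2
C: 1 + (0.72×1 + 0.28×2) = 2.28
D: 1 + 2.28 = 3.28
E: 1 + (0.81×2 + 0.19×1) = 2.81
F: 1 + 3.28 = 4.28

4.28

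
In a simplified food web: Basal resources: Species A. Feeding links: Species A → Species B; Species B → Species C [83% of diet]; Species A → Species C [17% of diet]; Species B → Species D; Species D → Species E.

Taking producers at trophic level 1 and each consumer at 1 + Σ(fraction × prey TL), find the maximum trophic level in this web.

Species B: 1 + 1 = 2
Species C: 1 + (0.83×2 + 0.17×1) = 2.83
Species D: 1 + 2 = 3
Species E: 1 + 3 = 4

4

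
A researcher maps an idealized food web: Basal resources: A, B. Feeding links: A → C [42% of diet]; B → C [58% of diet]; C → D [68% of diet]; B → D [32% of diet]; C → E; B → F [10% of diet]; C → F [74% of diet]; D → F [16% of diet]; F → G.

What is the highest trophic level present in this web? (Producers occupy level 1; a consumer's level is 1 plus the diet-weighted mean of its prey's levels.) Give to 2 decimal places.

4.01

C: 1 + (0.42×1 + 0.58×1) = 2
D: 1 + (0.68×2 + 0.32×1) = 2.68
E: 1 + 2 = 3
F: 1 + (0.1×1 + 0.74×2 + 0.16×2.68) = 3.0088
G: 1 + 3.0088 = 4.0088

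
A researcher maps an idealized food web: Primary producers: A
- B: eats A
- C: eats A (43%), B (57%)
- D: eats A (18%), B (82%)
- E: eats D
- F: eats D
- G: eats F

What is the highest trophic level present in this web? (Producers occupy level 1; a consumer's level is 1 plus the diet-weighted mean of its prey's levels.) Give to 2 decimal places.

4.82

B: 1 + 1 = 2
C: 1 + (0.43×1 + 0.57×2) = 2.57
D: 1 + (0.18×1 + 0.82×2) = 2.82
E: 1 + 2.82 = 3.82
F: 1 + 2.82 = 3.82
G: 1 + 3.82 = 4.82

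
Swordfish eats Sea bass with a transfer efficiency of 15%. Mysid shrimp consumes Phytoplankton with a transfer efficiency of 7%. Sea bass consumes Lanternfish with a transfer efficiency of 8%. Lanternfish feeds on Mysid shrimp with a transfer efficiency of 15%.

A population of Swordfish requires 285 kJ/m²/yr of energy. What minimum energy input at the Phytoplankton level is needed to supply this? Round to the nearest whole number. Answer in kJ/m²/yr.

2261905 kJ/m²/yr

Cumulative transfer efficiency: 0.07 × 0.15 × 0.08 × 0.15 = 0.000126
Phytoplankton energy = 285 / 0.000126 = 2261905 kJ/m²/yr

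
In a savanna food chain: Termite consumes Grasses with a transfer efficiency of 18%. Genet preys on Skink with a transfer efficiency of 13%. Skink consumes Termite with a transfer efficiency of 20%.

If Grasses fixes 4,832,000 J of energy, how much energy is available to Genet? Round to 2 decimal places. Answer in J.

Termite: 4832000 × 0.18 = 869760 J
Skink: 869760 × 0.2 = 173952 J
Genet: 173952 × 0.13 = 22613.76 J

22613.76 J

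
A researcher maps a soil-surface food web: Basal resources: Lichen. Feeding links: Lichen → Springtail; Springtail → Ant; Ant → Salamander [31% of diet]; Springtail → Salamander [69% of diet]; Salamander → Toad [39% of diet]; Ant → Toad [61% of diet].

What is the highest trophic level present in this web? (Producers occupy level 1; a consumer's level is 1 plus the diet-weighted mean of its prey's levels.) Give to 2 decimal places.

4.12

Springtail: 1 + 1 = 2
Ant: 1 + 2 = 3
Salamander: 1 + (0.31×3 + 0.69×2) = 3.31
Toad: 1 + (0.39×3.31 + 0.61×3) = 4.1209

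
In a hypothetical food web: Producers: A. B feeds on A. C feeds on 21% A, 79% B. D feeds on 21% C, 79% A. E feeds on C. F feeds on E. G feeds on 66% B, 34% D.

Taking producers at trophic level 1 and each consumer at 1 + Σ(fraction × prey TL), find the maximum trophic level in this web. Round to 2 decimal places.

B: 1 + 1 = 2
C: 1 + (0.21×1 + 0.79×2) = 2.79
D: 1 + (0.21×2.79 + 0.79×1) = 2.3759
E: 1 + 2.79 = 3.79
F: 1 + 3.79 = 4.79
G: 1 + (0.66×2 + 0.34×2.3759) = 3.127806

4.79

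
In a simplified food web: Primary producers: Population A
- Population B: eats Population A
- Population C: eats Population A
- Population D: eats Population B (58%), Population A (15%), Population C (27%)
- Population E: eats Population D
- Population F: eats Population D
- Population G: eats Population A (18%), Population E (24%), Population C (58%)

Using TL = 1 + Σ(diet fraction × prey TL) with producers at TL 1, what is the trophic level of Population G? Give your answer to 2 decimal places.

Population B: 1 + 1 = 2
Population C: 1 + 1 = 2
Population D: 1 + (0.58×2 + 0.15×1 + 0.27×2) = 2.85
Population E: 1 + 2.85 = 3.85
Population F: 1 + 2.85 = 3.85
Population G: 1 + (0.18×1 + 0.24×3.85 + 0.58×2) = 3.264

3.26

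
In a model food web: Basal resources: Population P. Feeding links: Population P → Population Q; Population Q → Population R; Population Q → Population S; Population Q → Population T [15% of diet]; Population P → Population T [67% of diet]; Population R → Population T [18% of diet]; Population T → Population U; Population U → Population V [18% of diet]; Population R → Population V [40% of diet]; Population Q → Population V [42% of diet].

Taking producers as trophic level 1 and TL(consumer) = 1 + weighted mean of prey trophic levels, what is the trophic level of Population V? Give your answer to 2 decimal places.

Population Q: 1 + 1 = 2
Population R: 1 + 2 = 3
Population S: 1 + 2 = 3
Population T: 1 + (0.15×2 + 0.67×1 + 0.18×3) = 2.51
Population U: 1 + 2.51 = 3.51
Population V: 1 + (0.18×3.51 + 0.4×3 + 0.42×2) = 3.6718

3.67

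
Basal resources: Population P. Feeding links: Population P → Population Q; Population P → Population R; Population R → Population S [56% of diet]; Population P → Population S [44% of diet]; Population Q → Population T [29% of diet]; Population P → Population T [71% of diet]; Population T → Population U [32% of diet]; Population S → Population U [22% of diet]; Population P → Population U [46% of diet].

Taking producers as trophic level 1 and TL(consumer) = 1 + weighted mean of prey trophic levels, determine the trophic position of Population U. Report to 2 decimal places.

2.76

Population Q: 1 + 1 = 2
Population R: 1 + 1 = 2
Population S: 1 + (0.56×2 + 0.44×1) = 2.56
Population T: 1 + (0.29×2 + 0.71×1) = 2.29
Population U: 1 + (0.32×2.29 + 0.22×2.56 + 0.46×1) = 2.756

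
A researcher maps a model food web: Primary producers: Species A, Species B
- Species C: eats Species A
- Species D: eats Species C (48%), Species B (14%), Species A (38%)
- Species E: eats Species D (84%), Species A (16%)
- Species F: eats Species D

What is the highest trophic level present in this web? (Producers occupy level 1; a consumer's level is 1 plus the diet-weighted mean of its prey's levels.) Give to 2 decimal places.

Species C: 1 + 1 = 2
Species D: 1 + (0.48×2 + 0.14×1 + 0.38×1) = 2.48
Species E: 1 + (0.84×2.48 + 0.16×1) = 3.2432
Species F: 1 + 2.48 = 3.48

3.48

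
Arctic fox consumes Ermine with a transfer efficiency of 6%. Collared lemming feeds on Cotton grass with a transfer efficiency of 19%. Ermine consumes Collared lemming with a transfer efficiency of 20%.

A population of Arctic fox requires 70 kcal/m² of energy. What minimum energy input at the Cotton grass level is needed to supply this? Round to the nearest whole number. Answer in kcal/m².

Cumulative transfer efficiency: 0.19 × 0.2 × 0.06 = 0.00228
Cotton grass energy = 70 / 0.00228 = 30702 kcal/m²

30702 kcal/m²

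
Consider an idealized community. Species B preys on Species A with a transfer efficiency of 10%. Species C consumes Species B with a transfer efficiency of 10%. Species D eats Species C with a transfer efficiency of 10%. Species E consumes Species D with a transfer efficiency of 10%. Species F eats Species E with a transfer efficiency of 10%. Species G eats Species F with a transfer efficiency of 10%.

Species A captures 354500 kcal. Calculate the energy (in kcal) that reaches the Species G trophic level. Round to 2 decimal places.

Species B: 354500 × 0.1 = 35450 kcal
Species C: 35450 × 0.1 = 3545 kcal
Species D: 3545 × 0.1 = 354.5 kcal
Species E: 354.5 × 0.1 = 35.45 kcal
Species F: 35.45 × 0.1 = 3.545 kcal
Species G: 3.545 × 0.1 = 0.3545 kcal

0.35 kcal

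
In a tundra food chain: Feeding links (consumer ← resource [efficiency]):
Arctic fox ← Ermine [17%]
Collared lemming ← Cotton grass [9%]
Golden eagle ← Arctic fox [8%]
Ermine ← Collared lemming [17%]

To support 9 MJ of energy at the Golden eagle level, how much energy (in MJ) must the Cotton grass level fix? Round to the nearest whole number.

Cumulative transfer efficiency: 0.09 × 0.17 × 0.17 × 0.08 = 0.00020808
Cotton grass energy = 9 / 0.00020808 = 43253 MJ

43253 MJ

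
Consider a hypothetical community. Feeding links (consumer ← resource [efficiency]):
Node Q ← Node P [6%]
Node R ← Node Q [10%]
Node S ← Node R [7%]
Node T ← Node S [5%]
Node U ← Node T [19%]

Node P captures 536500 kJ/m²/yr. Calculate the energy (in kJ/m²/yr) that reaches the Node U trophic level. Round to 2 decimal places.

2.14 kJ/m²/yr

Node Q: 536500 × 0.06 = 32190 kJ/m²/yr
Node R: 32190 × 0.1 = 3219 kJ/m²/yr
Node S: 3219 × 0.07 = 225.33 kJ/m²/yr
Node T: 225.33 × 0.05 = 11.2665 kJ/m²/yr
Node U: 11.2665 × 0.19 = 2.140635 kJ/m²/yr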